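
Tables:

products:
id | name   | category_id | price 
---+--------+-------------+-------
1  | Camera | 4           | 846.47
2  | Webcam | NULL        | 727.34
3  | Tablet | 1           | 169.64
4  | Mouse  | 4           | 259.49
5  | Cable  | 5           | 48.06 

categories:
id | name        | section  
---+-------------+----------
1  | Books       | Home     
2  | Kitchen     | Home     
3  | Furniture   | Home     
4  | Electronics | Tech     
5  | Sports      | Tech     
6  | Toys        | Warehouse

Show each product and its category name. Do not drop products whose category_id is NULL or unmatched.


LEFT JOIN keeps every row from products (the left table); where category_id has no match in categories, the category columns become NULL. Walk through each product:
  - product 1 (Camera): category_id=4 -> matches Electronics
  - product 2 (Webcam): category_id=NULL, no match -> kept with NULL
  - product 3 (Tablet): category_id=1 -> matches Books
  - product 4 (Mouse): category_id=4 -> matches Electronics
  - product 5 (Cable): category_id=5 -> matches Sports
All 5 rows appear; 1 has NULL category.

SQL:
SELECT a.name, b.name AS category
FROM products a
LEFT JOIN categories b ON a.category_id = b.id

Result:
name   | category   
-------+------------
Camera | Electronics
Webcam | NULL       
Tablet | Books      
Mouse  | Electronics
Cable  | Sports     


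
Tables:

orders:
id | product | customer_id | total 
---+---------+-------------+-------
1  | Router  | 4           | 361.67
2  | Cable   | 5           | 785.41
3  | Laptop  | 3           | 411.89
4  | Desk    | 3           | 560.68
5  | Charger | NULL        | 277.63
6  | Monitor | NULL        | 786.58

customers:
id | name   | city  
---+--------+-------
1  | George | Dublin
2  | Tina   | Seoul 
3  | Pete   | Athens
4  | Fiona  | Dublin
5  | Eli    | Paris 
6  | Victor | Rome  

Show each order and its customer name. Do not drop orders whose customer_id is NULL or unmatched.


LEFT JOIN keeps every row from orders (the left table); where customer_id has no match in customers, the customer columns become NULL. Walk through each order:
  - order 1 (Router): customer_id=4 -> matches Fiona
  - order 2 (Cable): customer_id=5 -> matches Eli
  - order 3 (Laptop): customer_id=3 -> matches Pete
  - order 4 (Desk): customer_id=3 -> matches Pete
  - order 5 (Charger): customer_id=NULL, no match -> kept with NULL
  - order 6 (Monitor): customer_id=NULL, no match -> kept with NULL
All 6 rows appear; 2 have NULL customer.

SQL:
SELECT a.product, b.name AS customer
FROM orders a
LEFT JOIN customers b ON a.customer_id = b.id

Result:
product | customer
--------+---------
Router  | Fiona   
Cable   | Eli     
Laptop  | Pete    
Desk    | Pete    
Charger | NULL    
Monitor | NULL    


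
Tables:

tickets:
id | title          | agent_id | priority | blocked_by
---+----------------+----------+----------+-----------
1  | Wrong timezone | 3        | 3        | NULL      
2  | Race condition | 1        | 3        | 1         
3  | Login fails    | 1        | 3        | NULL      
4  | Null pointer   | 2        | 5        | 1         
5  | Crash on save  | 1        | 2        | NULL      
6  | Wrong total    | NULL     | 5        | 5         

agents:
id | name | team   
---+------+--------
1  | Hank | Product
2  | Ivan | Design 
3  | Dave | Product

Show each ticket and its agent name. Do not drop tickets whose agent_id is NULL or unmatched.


LEFT JOIN keeps every row from tickets (the left table); where agent_id has no match in agents, the agent columns become NULL. Walk through each ticket:
  - ticket 1 (Wrong timezone): agent_id=3 -> matches Dave
  - ticket 2 (Race condition): agent_id=1 -> matches Hank
  - ticket 3 (Login fails): agent_id=1 -> matches Hank
  - ticket 4 (Null pointer): agent_id=2 -> matches Ivan
  - ticket 5 (Crash on save): agent_id=1 -> matches Hank
  - ticket 6 (Wrong total): agent_id=NULL, no match -> kept with NULL
All 6 rows appear; 1 has NULL agent.

SQL:
SELECT a.title, b.name AS agent
FROM tickets a
LEFT JOIN agents b ON a.agent_id = b.id

Result:
title          | agent
---------------+------
Wrong timezone | Dave 
Race condition | Hank 
Login fails    | Hank 
Null pointer   | Ivan 
Crash on save  | Hank 
Wrong total    | NULL 


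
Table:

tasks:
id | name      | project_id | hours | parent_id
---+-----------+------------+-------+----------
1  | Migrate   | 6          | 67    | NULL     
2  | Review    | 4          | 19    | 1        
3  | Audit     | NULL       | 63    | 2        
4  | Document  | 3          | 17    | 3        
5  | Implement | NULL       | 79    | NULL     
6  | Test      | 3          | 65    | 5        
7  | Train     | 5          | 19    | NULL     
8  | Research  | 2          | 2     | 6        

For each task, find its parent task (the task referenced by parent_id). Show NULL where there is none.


This is a self-join: tasks is joined to a second copy of itself, matching each row's parent_id to another row's id. Use LEFT JOIN so rows with parent_id=NULL are kept.
  - task 1 (Migrate): parent_id=NULL -> NULL
  - task 2 (Review): parent_id=1 -> Migrate
  - task 3 (Audit): parent_id=2 -> Review
  - task 4 (Document): parent_id=3 -> Audit
  - task 5 (Implement): parent_id=NULL -> NULL
  - task 6 (Test): parent_id=5 -> Implement
  - task 7 (Train): parent_id=NULL -> NULL
  - task 8 (Research): parent_id=6 -> Test

SQL:
SELECT a.name AS item, b.name AS parent
FROM tasks a
LEFT JOIN tasks b ON a.parent_id = b.id

Result:
item      | parent   
----------+----------
Migrate   | NULL     
Review    | Migrate  
Audit     | Review   
Document  | Audit    
Implement | NULL     
Test      | Implement
Train     | NULL     
Research  | Test     


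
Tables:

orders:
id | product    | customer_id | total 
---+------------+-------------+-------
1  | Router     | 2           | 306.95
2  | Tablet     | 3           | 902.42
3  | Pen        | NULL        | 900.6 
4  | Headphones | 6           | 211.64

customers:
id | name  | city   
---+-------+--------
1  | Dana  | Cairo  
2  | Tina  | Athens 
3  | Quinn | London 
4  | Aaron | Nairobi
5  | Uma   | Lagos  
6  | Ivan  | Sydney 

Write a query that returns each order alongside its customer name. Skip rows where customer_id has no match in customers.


INNER JOIN keeps only orders rows whose customer_id matches an id in customers. Walk through each order:
  - order 1 (Router): customer_id=2 -> matches Tina
  - order 2 (Tablet): customer_id=3 -> matches Quinn
  - order 3 (Pen): customer_id=NULL, no match -> dropped
  - order 4 (Headphones): customer_id=6 -> matches Ivan
So 1 of 4 rows is dropped.

SQL:
SELECT a.product, b.name AS customer
FROM orders a
INNER JOIN customers b ON a.customer_id = b.id

Result:
product    | customer
-----------+---------
Router     | Tina    
Tablet     | Quinn   
Headphones | Ivan    


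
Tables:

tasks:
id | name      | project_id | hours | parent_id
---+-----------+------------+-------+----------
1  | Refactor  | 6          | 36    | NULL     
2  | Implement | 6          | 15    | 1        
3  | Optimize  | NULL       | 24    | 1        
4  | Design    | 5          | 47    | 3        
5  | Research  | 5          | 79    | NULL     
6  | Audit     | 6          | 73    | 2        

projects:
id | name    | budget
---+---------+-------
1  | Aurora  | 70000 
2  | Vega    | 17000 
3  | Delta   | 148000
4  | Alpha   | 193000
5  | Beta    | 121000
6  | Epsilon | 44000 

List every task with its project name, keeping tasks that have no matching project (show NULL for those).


LEFT JOIN keeps every row from tasks (the left table); where project_id has no match in projects, the project columns become NULL. Walk through each task:
  - task 1 (Refactor): project_id=6 -> matches Epsilon
  - task 2 (Implement): project_id=6 -> matches Epsilon
  - task 3 (Optimize): project_id=NULL, no match -> kept with NULL
  - task 4 (Design): project_id=5 -> matches Beta
  - task 5 (Research): project_id=5 -> matches Beta
  - task 6 (Audit): project_id=6 -> matches Epsilon
All 6 rows appear; 1 has NULL project.

SQL:
SELECT a.name, b.name AS project
FROM tasks a
LEFT JOIN projects b ON a.project_id = b.id

Result:
name      | project
----------+--------
Refactor  | Epsilon
Implement | Epsilon
Optimize  | NULL   
Design    | Beta   
Research  | Beta   
Audit     | Epsilon


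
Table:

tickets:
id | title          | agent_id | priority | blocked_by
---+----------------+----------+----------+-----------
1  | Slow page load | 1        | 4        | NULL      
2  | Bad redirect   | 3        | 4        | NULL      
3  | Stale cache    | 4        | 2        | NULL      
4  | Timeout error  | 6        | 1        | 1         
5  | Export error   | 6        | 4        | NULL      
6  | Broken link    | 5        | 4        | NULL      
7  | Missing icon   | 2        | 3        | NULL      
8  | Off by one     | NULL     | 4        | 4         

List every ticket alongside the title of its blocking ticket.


This is a self-join: tickets is joined to a second copy of itself, matching each row's blocked_by to another row's id. Use LEFT JOIN so rows with blocked_by=NULL are kept.
  - ticket 1 (Slow page load): blocked_by=NULL -> NULL
  - ticket 2 (Bad redirect): blocked_by=NULL -> NULL
  - ticket 3 (Stale cache): blocked_by=NULL -> NULL
  - ticket 4 (Timeout error): blocked_by=1 -> Slow page load
  - ticket 5 (Export error): blocked_by=NULL -> NULL
  - ticket 6 (Broken link): blocked_by=NULL -> NULL
  - ticket 7 (Missing icon): blocked_by=NULL -> NULL
  - ticket 8 (Off by one): blocked_by=4 -> Timeout error

SQL:
SELECT a.title AS item, b.title AS blocked_by
FROM tickets a
LEFT JOIN tickets b ON a.blocked_by = b.id

Result:
item           | blocked_by    
---------------+---------------
Slow page load | NULL          
Bad redirect   | NULL          
Stale cache    | NULL          
Timeout error  | Slow page load
Export error   | NULL          
Broken link    | NULL          
Missing icon   | NULL          
Off by one     | Timeout error 


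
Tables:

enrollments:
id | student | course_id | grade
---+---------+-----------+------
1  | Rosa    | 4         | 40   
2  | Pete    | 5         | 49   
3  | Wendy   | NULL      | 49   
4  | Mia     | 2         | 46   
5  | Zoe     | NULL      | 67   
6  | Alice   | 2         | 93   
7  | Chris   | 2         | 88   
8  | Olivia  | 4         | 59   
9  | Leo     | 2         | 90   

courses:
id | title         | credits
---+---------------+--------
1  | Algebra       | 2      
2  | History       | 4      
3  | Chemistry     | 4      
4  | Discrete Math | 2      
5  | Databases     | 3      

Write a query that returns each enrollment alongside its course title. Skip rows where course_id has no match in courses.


INNER JOIN keeps only enrollments rows whose course_id matches an id in courses. Walk through each enrollment:
  - enrollment 1 (Rosa): course_id=4 -> matches Discrete Math
  - enrollment 2 (Pete): course_id=5 -> matches Databases
  - enrollment 3 (Wendy): course_id=NULL, no match -> dropped
  - enrollment 4 (Mia): course_id=2 -> matches History
  - enrollment 5 (Zoe): course_id=NULL, no match -> dropped
  - enrollment 6 (Alice): course_id=2 -> matches History
  - enrollment 7 (Chris): course_id=2 -> matches History
  - enrollment 8 (Olivia): course_id=4 -> matches Discrete Math
  - enrollment 9 (Leo): course_id=2 -> matches History
So 2 of 9 rows are dropped.

SQL:
SELECT a.student, b.title AS course
FROM enrollments a
INNER JOIN courses b ON a.course_id = b.id

Result:
student | course       
--------+--------------
Rosa    | Discrete Math
Pete    | Databases    
Mia     | History      
Alice   | History      
Chris   | History      
Olivia  | Discrete Math
Leo     | History      


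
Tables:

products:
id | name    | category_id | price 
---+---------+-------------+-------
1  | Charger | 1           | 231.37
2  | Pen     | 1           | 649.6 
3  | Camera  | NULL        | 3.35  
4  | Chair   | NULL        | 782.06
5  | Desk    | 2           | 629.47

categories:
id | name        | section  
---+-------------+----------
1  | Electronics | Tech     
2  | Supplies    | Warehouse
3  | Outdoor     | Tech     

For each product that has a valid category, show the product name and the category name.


INNER JOIN keeps only products rows whose category_id matches an id in categories. Walk through each product:
  - product 1 (Charger): category_id=1 -> matches Electronics
  - product 2 (Pen): category_id=1 -> matches Electronics
  - product 3 (Camera): category_id=NULL, no match -> dropped
  - product 4 (Chair): category_id=NULL, no match -> dropped
  - product 5 (Desk): category_id=2 -> matches Supplies
So 2 of 5 rows are dropped.

SQL:
SELECT a.name, b.name AS category
FROM products a
INNER JOIN categories b ON a.category_id = b.id

Result:
name    | category   
--------+------------
Charger | Electronics
Pen     | Electronics
Desk    | Supplies   


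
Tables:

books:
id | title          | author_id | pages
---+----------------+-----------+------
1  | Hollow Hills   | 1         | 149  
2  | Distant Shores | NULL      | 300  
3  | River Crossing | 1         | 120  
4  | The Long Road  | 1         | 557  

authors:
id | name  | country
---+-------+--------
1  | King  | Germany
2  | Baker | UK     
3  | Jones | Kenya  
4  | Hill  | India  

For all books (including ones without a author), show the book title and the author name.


LEFT JOIN keeps every row from books (the left table); where author_id has no match in authors, the author columns become NULL. Walk through each book:
  - book 1 (Hollow Hills): author_id=1 -> matches King
  - book 2 (Distant Shores): author_id=NULL, no match -> kept with NULL
  - book 3 (River Crossing): author_id=1 -> matches King
  - book 4 (The Long Road): author_id=1 -> matches King
All 4 rows appear; 1 has NULL author.

SQL:
SELECT a.title, b.name AS author
FROM books a
LEFT JOIN authors b ON a.author_id = b.id

Result:
title          | author
---------------+-------
Hollow Hills   | King  
Distant Shores | NULL  
River Crossing | King  
The Long Road  | King  


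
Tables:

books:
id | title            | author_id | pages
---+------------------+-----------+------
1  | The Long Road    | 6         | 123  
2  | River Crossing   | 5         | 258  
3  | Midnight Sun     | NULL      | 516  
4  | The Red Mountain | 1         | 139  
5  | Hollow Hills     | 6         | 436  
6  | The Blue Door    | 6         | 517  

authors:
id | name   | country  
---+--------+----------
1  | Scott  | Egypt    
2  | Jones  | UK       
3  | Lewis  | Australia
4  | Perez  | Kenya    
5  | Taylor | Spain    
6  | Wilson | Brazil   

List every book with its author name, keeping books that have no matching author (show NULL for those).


LEFT JOIN keeps every row from books (the left table); where author_id has no match in authors, the author columns become NULL. Walk through each book:
  - book 1 (The Long Road): author_id=6 -> matches Wilson
  - book 2 (River Crossing): author_id=5 -> matches Taylor
  - book 3 (Midnight Sun): author_id=NULL, no match -> kept with NULL
  - book 4 (The Red Mountain): author_id=1 -> matches Scott
  - book 5 (Hollow Hills): author_id=6 -> matches Wilson
  - book 6 (The Blue Door): author_id=6 -> matches Wilson
All 6 rows appear; 1 has NULL author.

SQL:
SELECT a.title, b.name AS author
FROM books a
LEFT JOIN authors b ON a.author_id = b.id

Result:
title            | author
-----------------+-------
The Long Road    | Wilson
River Crossing   | Taylor
Midnight Sun     | NULL  
The Red Mountain | Scott 
Hollow Hills     | Wilson
The Blue Door    | Wilson


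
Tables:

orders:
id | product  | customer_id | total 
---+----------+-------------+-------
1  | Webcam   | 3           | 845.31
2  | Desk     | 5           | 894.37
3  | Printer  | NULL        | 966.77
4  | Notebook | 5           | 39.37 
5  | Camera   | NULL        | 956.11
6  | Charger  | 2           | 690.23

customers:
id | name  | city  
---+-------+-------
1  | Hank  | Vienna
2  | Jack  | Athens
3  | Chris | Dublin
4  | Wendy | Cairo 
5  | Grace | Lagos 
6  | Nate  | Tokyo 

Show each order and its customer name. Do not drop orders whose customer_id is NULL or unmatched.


LEFT JOIN keeps every row from orders (the left table); where customer_id has no match in customers, the customer columns become NULL. Walk through each order:
  - order 1 (Webcam): customer_id=3 -> matches Chris
  - order 2 (Desk): customer_id=5 -> matches Grace
  - order 3 (Printer): customer_id=NULL, no match -> kept with NULL
  - order 4 (Notebook): customer_id=5 -> matches Grace
  - order 5 (Camera): customer_id=NULL, no match -> kept with NULL
  - order 6 (Charger): customer_id=2 -> matches Jack
All 6 rows appear; 2 have NULL customer.

SQL:
SELECT a.product, b.name AS customer
FROM orders a
LEFT JOIN customers b ON a.customer_id = b.id

Result:
product  | customer
---------+---------
Webcam   | Chris   
Desk     | Grace   
Printer  | NULL    
Notebook | Grace   
Camera   | NULL    
Charger  | Jack    


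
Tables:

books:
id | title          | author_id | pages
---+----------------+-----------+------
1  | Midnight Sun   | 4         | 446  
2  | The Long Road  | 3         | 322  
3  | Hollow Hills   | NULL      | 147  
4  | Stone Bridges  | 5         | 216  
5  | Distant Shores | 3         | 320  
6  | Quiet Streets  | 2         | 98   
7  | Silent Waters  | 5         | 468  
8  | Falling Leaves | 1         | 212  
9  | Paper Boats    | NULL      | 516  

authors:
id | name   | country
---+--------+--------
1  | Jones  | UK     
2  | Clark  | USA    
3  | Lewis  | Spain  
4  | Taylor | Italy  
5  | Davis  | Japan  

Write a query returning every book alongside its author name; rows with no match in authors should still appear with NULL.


LEFT JOIN keeps every row from books (the left table); where author_id has no match in authors, the author columns become NULL. Walk through each book:
  - book 1 (Midnight Sun): author_id=4 -> matches Taylor
  - book 2 (The Long Road): author_id=3 -> matches Lewis
  - book 3 (Hollow Hills): author_id=NULL, no match -> kept with NULL
  - book 4 (Stone Bridges): author_id=5 -> matches Davis
  - book 5 (Distant Shores): author_id=3 -> matches Lewis
  - book 6 (Quiet Streets): author_id=2 -> matches Clark
  - book 7 (Silent Waters): author_id=5 -> matches Davis
  - book 8 (Falling Leaves): author_id=1 -> matches Jones
  - book 9 (Paper Boats): author_id=NULL, no match -> kept with NULL
All 9 rows appear; 2 have NULL author.

SQL:
SELECT a.title, b.name AS author
FROM books a
LEFT JOIN authors b ON a.author_id = b.id

Result:
title          | author
---------------+-------
Midnight Sun   | Taylor
The Long Road  | Lewis 
Hollow Hills   | NULL  
Stone Bridges  | Davis 
Distant Shores | Lewis 
Quiet Streets  | Clark 
Silent Waters  | Davis 
Falling Leaves | Jones 
Paper Boats    | NULL  


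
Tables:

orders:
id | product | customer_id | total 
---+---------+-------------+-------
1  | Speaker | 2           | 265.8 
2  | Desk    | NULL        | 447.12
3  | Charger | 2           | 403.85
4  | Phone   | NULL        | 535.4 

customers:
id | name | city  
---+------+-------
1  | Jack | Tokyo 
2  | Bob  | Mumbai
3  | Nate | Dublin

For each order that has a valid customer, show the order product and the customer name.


INNER JOIN keeps only orders rows whose customer_id matches an id in customers. Walk through each order:
  - order 1 (Speaker): customer_id=2 -> matches Bob
  - order 2 (Desk): customer_id=NULL, no match -> dropped
  - order 3 (Charger): customer_id=2 -> matches Bob
  - order 4 (Phone): customer_id=NULL, no match -> dropped
So 2 of 4 rows are dropped.

SQL:
SELECT a.product, b.name AS customer
FROM orders a
INNER JOIN customers b ON a.customer_id = b.id

Result:
product | customer
--------+---------
Speaker | Bob     
Charger | Bob     


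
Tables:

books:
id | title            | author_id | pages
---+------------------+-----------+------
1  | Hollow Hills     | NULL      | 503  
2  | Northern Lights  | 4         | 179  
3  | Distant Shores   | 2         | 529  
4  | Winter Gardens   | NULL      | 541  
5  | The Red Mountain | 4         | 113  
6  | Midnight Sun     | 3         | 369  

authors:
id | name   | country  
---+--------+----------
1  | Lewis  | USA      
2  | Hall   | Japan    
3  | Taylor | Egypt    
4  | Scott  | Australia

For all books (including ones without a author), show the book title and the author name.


LEFT JOIN keeps every row from books (the left table); where author_id has no match in authors, the author columns become NULL. Walk through each book:
  - book 1 (Hollow Hills): author_id=NULL, no match -> kept with NULL
  - book 2 (Northern Lights): author_id=4 -> matches Scott
  - book 3 (Distant Shores): author_id=2 -> matches Hall
  - book 4 (Winter Gardens): author_id=NULL, no match -> kept with NULL
  - book 5 (The Red Mountain): author_id=4 -> matches Scott
  - book 6 (Midnight Sun): author_id=3 -> matches Taylor
All 6 rows appear; 2 have NULL author.

SQL:
SELECT a.title, b.name AS author
FROM books a
LEFT JOIN authors b ON a.author_id = b.id

Result:
title            | author
-----------------+-------
Hollow Hills     | NULL  
Northern Lights  | Scott 
Distant Shores   | Hall  
Winter Gardens   | NULL  
The Red Mountain | Scott 
Midnight Sun     | Taylor


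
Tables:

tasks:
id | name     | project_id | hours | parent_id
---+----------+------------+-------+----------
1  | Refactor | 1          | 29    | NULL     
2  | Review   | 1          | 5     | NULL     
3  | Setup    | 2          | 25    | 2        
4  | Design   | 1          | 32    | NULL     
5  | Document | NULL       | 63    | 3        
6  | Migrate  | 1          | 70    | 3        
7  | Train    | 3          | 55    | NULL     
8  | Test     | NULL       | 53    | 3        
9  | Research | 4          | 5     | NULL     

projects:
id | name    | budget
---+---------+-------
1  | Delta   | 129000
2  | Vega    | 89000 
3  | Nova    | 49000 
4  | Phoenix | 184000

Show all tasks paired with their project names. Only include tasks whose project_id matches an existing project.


INNER JOIN keeps only tasks rows whose project_id matches an id in projects. Walk through each task:
  - task 1 (Refactor): project_id=1 -> matches Delta
  - task 2 (Review): project_id=1 -> matches Delta
  - task 3 (Setup): project_id=2 -> matches Vega
  - task 4 (Design): project_id=1 -> matches Delta
  - task 5 (Document): project_id=NULL, no match -> dropped
  - task 6 (Migrate): project_id=1 -> matches Delta
  - task 7 (Train): project_id=3 -> matches Nova
  - task 8 (Test): project_id=NULL, no match -> dropped
  - task 9 (Research): project_id=4 -> matches Phoenix
So 2 of 9 rows are dropped.

SQL:
SELECT a.name, b.name AS project
FROM tasks a
INNER JOIN projects b ON a.project_id = b.id

Result:
name     | project
---------+--------
Refactor | Delta  
Review   | Delta  
Setup    | Vega   
Design   | Delta  
Migrate  | Delta  
Train    | Nova   
Research | Phoenix


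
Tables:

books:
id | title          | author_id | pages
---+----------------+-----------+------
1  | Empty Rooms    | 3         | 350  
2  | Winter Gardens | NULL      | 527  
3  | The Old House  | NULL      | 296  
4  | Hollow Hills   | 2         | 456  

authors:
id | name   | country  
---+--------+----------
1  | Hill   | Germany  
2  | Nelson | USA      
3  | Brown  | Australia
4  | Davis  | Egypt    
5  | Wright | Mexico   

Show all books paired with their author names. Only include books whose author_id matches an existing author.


INNER JOIN keeps only books rows whose author_id matches an id in authors. Walk through each book:
  - book 1 (Empty Rooms): author_id=3 -> matches Brown
  - book 2 (Winter Gardens): author_id=NULL, no match -> dropped
  - book 3 (The Old House): author_id=NULL, no match -> dropped
  - book 4 (Hollow Hills): author_id=2 -> matches Nelson
So 2 of 4 rows are dropped.

SQL:
SELECT a.title, b.name AS author
FROM books a
INNER JOIN authors b ON a.author_id = b.id

Result:
title        | author
-------------+-------
Empty Rooms  | Brown 
Hollow Hills | Nelson


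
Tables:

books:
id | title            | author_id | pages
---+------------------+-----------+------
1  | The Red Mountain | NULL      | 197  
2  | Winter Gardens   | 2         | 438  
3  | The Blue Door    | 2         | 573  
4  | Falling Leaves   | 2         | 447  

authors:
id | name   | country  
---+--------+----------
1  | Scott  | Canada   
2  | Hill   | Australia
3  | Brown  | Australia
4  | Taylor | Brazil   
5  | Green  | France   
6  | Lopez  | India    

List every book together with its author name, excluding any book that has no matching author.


INNER JOIN keeps only books rows whose author_id matches an id in authors. Walk through each book:
  - book 1 (The Red Mountain): author_id=NULL, no match -> dropped
  - book 2 (Winter Gardens): author_id=2 -> matches Hill
  - book 3 (The Blue Door): author_id=2 -> matches Hill
  - book 4 (Falling Leaves): author_id=2 -> matches Hill
So 1 of 4 rows is dropped.

SQL:
SELECT a.title, b.name AS author
FROM books a
INNER JOIN authors b ON a.author_id = b.id

Result:
title          | author
---------------+-------
Winter Gardens | Hill  
The Blue Door  | Hill  
Falling Leaves | Hill  


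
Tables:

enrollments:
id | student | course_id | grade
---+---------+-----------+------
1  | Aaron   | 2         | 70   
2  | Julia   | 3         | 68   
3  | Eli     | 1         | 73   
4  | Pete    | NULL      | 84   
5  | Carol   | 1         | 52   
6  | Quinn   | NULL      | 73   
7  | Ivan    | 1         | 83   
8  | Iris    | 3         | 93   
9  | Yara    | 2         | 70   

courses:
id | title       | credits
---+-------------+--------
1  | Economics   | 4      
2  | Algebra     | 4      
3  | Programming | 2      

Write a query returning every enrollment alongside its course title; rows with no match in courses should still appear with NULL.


LEFT JOIN keeps every row from enrollments (the left table); where course_id has no match in courses, the course columns become NULL. Walk through each enrollment:
  - enrollment 1 (Aaron): course_id=2 -> matches Algebra
  - enrollment 2 (Julia): course_id=3 -> matches Programming
  - enrollment 3 (Eli): course_id=1 -> matches Economics
  - enrollment 4 (Pete): course_id=NULL, no match -> kept with NULL
  - enrollment 5 (Carol): course_id=1 -> matches Economics
  - enrollment 6 (Quinn): course_id=NULL, no match -> kept with NULL
  - enrollment 7 (Ivan): course_id=1 -> matches Economics
  - enrollment 8 (Iris): course_id=3 -> matches Programming
  - enrollment 9 (Yara): course_id=2 -> matches Algebra
All 9 rows appear; 2 have NULL course.

SQL:
SELECT a.student, b.title AS course
FROM enrollments a
LEFT JOIN courses b ON a.course_id = b.id

Result:
student | course     
--------+------------
Aaron   | Algebra    
Julia   | Programming
Eli     | Economics  
Pete    | NULL       
Carol   | Economics  
Quinn   | NULL       
Ivan    | Economics  
Iris    | Programming
Yara    | Algebra    


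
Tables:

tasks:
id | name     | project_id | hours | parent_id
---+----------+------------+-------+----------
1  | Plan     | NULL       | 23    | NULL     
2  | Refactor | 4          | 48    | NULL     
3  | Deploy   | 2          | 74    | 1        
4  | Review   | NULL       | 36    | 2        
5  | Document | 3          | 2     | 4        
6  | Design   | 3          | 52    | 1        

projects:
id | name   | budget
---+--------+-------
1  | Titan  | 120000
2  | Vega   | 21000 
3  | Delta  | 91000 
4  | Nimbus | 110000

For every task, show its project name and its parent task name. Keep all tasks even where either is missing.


Two LEFT JOINs from the same base table tasks: one to projects via project_id, one to tasks itself via parent_id. Both are LEFT so every task is preserved.
Match against projects:
  - task 1 (Plan): project_id=NULL, no match -> kept with NULL
  - task 2 (Refactor): project_id=4 -> matches Nimbus
  - task 3 (Deploy): project_id=2 -> matches Vega
  - task 4 (Review): project_id=NULL, no match -> kept with NULL
  - task 5 (Document): project_id=3 -> matches Delta
  - task 6 (Design): project_id=3 -> matches Delta
Match against tasks (self):
  - task 1 (Plan): parent_id=NULL -> NULL
  - task 2 (Refactor): parent_id=NULL -> NULL
  - task 3 (Deploy): parent_id=1 -> Plan
  - task 4 (Review): parent_id=2 -> Refactor
  - task 5 (Document): parent_id=4 -> Review
  - task 6 (Design): parent_id=1 -> Plan

SQL:
SELECT a.name, b.name AS project, c.name AS parent
FROM tasks a
LEFT JOIN projects b ON a.project_id = b.id
LEFT JOIN tasks c ON a.parent_id = c.id

Result:
name     | project | parent  
---------+---------+---------
Plan     | NULL    | NULL    
Refactor | Nimbus  | NULL    
Deploy   | Vega    | Plan    
Review   | NULL    | Refactor
Document | Delta   | Review  
Design   | Delta   | Plan    


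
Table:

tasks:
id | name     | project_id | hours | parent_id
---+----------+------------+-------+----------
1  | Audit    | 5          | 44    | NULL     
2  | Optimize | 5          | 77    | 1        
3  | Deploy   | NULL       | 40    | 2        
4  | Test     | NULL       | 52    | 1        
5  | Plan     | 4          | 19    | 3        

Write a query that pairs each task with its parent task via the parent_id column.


This is a self-join: tasks is joined to a second copy of itself, matching each row's parent_id to another row's id. Use LEFT JOIN so rows with parent_id=NULL are kept.
  - task 1 (Audit): parent_id=NULL -> NULL
  - task 2 (Optimize): parent_id=1 -> Audit
  - task 3 (Deploy): parent_id=2 -> Optimize
  - task 4 (Test): parent_id=1 -> Audit
  - task 5 (Plan): parent_id=3 -> Deploy

SQL:
SELECT a.name AS item, b.name AS parent
FROM tasks a
LEFT JOIN tasks b ON a.parent_id = b.id

Result:
item     | parent  
---------+---------
Audit    | NULL    
Optimize | Audit   
Deploy   | Optimize
Test     | Audit   
Plan     | Deploy  


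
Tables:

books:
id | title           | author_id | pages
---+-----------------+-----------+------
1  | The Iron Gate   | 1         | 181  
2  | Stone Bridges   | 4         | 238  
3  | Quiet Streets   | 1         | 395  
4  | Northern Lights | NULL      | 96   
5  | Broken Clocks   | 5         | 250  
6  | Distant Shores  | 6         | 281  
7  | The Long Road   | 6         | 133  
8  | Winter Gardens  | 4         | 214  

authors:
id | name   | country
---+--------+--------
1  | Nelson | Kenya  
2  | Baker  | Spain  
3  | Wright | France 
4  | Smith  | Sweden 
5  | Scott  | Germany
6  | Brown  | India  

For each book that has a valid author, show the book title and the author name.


INNER JOIN keeps only books rows whose author_id matches an id in authors. Walk through each book:
  - book 1 (The Iron Gate): author_id=1 -> matches Nelson
  - book 2 (Stone Bridges): author_id=4 -> matches Smith
  - book 3 (Quiet Streets): author_id=1 -> matches Nelson
  - book 4 (Northern Lights): author_id=NULL, no match -> dropped
  - book 5 (Broken Clocks): author_id=5 -> matches Scott
  - book 6 (Distant Shores): author_id=6 -> matches Brown
  - book 7 (The Long Road): author_id=6 -> matches Brown
  - book 8 (Winter Gardens): author_id=4 -> matches Smith
So 1 of 8 rows is dropped.

SQL:
SELECT a.title, b.name AS author
FROM books a
INNER JOIN authors b ON a.author_id = b.id

Result:
title          | author
---------------+-------
The Iron Gate  | Nelson
Stone Bridges  | Smith 
Quiet Streets  | Nelson
Broken Clocks  | Scott 
Distant Shores | Brown 
The Long Road  | Brown 
Winter Gardens | Smith 


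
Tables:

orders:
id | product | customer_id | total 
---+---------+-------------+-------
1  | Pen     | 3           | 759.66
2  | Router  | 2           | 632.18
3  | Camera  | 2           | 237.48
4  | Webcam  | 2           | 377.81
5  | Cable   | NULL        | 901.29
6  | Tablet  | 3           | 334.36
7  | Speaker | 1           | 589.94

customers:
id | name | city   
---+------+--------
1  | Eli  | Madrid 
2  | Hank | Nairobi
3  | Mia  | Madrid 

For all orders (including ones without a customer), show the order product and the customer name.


LEFT JOIN keeps every row from orders (the left table); where customer_id has no match in customers, the customer columns become NULL. Walk through each order:
  - order 1 (Pen): customer_id=3 -> matches Mia
  - order 2 (Router): customer_id=2 -> matches Hank
  - order 3 (Camera): customer_id=2 -> matches Hank
  - order 4 (Webcam): customer_id=2 -> matches Hank
  - order 5 (Cable): customer_id=NULL, no match -> kept with NULL
  - order 6 (Tablet): customer_id=3 -> matches Mia
  - order 7 (Speaker): customer_id=1 -> matches Eli
All 7 rows appear; 1 has NULL customer.

SQL:
SELECT a.product, b.name AS customer
FROM orders a
LEFT JOIN customers b ON a.customer_id = b.id

Result:
product | customer
--------+---------
Pen     | Mia     
Router  | Hank    
Camera  | Hank    
Webcam  | Hank    
Cable   | NULL    
Tablet  | Mia     
Speaker | Eli     


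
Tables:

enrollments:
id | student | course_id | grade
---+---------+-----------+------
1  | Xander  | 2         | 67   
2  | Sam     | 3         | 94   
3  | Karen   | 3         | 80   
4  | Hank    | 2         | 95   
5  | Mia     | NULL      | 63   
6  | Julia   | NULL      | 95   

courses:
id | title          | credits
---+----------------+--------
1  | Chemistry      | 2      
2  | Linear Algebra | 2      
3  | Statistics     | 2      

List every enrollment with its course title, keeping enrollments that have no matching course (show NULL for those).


LEFT JOIN keeps every row from enrollments (the left table); where course_id has no match in courses, the course columns become NULL. Walk through each enrollment:
  - enrollment 1 (Xander): course_id=2 -> matches Linear Algebra
  - enrollment 2 (Sam): course_id=3 -> matches Statistics
  - enrollment 3 (Karen): course_id=3 -> matches Statistics
  - enrollment 4 (Hank): course_id=2 -> matches Linear Algebra
  - enrollment 5 (Mia): course_id=NULL, no match -> kept with NULL
  - enrollment 6 (Julia): course_id=NULL, no match -> kept with NULL
All 6 rows appear; 2 have NULL course.

SQL:
SELECT a.student, b.title AS course
FROM enrollments a
LEFT JOIN courses b ON a.course_id = b.id

Result:
student | course        
--------+---------------
Xander  | Linear Algebra
Sam     | Statistics    
Karen   | Statistics    
Hank    | Linear Algebra
Mia     | NULL          
Julia   | NULL          


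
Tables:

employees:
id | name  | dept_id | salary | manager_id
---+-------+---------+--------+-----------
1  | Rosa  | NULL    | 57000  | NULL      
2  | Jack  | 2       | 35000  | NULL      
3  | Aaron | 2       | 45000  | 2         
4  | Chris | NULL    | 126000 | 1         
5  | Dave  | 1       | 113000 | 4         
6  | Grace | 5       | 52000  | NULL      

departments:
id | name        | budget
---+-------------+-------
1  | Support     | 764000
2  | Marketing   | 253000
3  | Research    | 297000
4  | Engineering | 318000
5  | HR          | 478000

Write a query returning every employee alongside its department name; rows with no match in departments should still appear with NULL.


LEFT JOIN keeps every row from employees (the left table); where dept_id has no match in departments, the department columns become NULL. Walk through each employee:
  - employee 1 (Rosa): dept_id=NULL, no match -> kept with NULL
  - employee 2 (Jack): dept_id=2 -> matches Marketing
  - employee 3 (Aaron): dept_id=2 -> matches Marketing
  - employee 4 (Chris): dept_id=NULL, no match -> kept with NULL
  - employee 5 (Dave): dept_id=1 -> matches Support
  - employee 6 (Grace): dept_id=5 -> matches HR
All 6 rows appear; 2 have NULL department.

SQL:
SELECT a.name, b.name AS department
FROM employees a
LEFT JOIN departments b ON a.dept_id = b.id

Result:
name  | department
------+-----------
Rosa  | NULL      
Jack  | Marketing 
Aaron | Marketing 
Chris | NULL      
Dave  | Support   
Grace | HR        


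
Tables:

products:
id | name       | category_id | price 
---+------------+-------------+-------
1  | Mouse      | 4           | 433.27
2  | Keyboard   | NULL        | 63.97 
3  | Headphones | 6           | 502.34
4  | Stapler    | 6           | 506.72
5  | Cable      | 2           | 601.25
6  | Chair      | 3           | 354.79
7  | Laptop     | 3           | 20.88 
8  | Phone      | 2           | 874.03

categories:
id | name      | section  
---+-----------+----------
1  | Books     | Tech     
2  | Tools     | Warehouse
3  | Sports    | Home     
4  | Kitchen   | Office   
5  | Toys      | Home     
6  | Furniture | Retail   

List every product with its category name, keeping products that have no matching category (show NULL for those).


LEFT JOIN keeps every row from products (the left table); where category_id has no match in categories, the category columns become NULL. Walk through each product:
  - product 1 (Mouse): category_id=4 -> matches Kitchen
  - product 2 (Keyboard): category_id=NULL, no match -> kept with NULL
  - product 3 (Headphones): category_id=6 -> matches Furniture
  - product 4 (Stapler): category_id=6 -> matches Furniture
  - product 5 (Cable): category_id=2 -> matches Tools
  - product 6 (Chair): category_id=3 -> matches Sports
  - product 7 (Laptop): category_id=3 -> matches Sports
  - product 8 (Phone): category_id=2 -> matches Tools
All 8 rows appear; 1 has NULL category.

SQL:
SELECT a.name, b.name AS category
FROM products a
LEFT JOIN categories b ON a.category_id = b.id

Result:
name       | category 
-----------+----------
Mouse      | Kitchen  
Keyboard   | NULL     
Headphones | Furniture
Stapler    | Furniture
Cable      | Tools    
Chair      | Sports   
Laptop     | Sports   
Phone      | Tools    


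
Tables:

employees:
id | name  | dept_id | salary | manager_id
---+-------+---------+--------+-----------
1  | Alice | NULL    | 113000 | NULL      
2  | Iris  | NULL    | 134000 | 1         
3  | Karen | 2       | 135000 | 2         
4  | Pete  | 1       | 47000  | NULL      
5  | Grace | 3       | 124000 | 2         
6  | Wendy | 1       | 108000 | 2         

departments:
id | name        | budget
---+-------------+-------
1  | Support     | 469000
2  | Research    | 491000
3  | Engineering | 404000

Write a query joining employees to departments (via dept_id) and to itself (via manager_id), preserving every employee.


Two LEFT JOINs from the same base table employees: one to departments via dept_id, one to employees itself via manager_id. Both are LEFT so every employee is preserved.
Match against departments:
  - employee 1 (Alice): dept_id=NULL, no match -> kept with NULL
  - employee 2 (Iris): dept_id=NULL, no match -> kept with NULL
  - employee 3 (Karen): dept_id=2 -> matches Research
  - employee 4 (Pete): dept_id=1 -> matches Support
  - employee 5 (Grace): dept_id=3 -> matches Engineering
  - employee 6 (Wendy): dept_id=1 -> matches Support
Match against employees (self):
  - employee 1 (Alice): manager_id=NULL -> NULL
  - employee 2 (Iris): manager_id=1 -> Alice
  - employee 3 (Karen): manager_id=2 -> Iris
  - employee 4 (Pete): manager_id=NULL -> NULL
  - employee 5 (Grace): manager_id=2 -> Iris
  - employee 6 (Wendy): manager_id=2 -> Iris

SQL:
SELECT a.name, b.name AS department, c.name AS manager
FROM employees a
LEFT JOIN departments b ON a.dept_id = b.id
LEFT JOIN employees c ON a.manager_id = c.id

Result:
name  | department  | manager
------+-------------+--------
Alice | NULL        | NULL   
Iris  | NULL        | Alice  
Karen | Research    | Iris   
Pete  | Support     | NULL   
Grace | Engineering | Iris   
Wendy | Support     | Iris   


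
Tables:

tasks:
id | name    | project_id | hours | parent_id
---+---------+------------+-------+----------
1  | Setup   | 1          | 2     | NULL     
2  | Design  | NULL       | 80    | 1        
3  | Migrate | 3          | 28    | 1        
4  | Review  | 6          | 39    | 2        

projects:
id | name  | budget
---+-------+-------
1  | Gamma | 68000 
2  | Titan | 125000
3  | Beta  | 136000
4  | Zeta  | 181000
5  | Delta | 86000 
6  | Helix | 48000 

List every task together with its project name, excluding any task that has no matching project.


INNER JOIN keeps only tasks rows whose project_id matches an id in projects. Walk through each task:
  - task 1 (Setup): project_id=1 -> matches Gamma
  - task 2 (Design): project_id=NULL, no match -> dropped
  - task 3 (Migrate): project_id=3 -> matches Beta
  - task 4 (Review): project_id=6 -> matches Helix
So 1 of 4 rows is dropped.

SQL:
SELECT a.name, b.name AS project
FROM tasks a
INNER JOIN projects b ON a.project_id = b.id

Result:
name    | project
--------+--------
Setup   | Gamma  
Migrate | Beta   
Review  | Helix  
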